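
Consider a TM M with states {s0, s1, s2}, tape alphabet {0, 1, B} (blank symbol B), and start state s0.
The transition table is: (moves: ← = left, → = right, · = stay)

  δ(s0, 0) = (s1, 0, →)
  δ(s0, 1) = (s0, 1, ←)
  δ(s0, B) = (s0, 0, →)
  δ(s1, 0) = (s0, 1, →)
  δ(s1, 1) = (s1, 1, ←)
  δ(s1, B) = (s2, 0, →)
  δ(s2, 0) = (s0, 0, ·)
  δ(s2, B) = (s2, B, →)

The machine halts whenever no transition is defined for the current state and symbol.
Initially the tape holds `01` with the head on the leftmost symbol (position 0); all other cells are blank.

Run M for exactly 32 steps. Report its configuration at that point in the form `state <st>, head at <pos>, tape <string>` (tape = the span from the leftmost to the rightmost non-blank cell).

s0 | BBBB[0]1   read 0 → write 0, move →, go to s1
s1 | BBBB0[1]   read 1 → write 1, move ←, go to s1
s1 | BBBB[0]1   read 0 → write 1, move →, go to s0
s0 | BBBB1[1]   read 1 → write 1, move ←, go to s0
s0 | BBBB[1]1   read 1 → write 1, move ←, go to s0
s0 | BBB[B]11   read B → write 0, move →, go to s0
s0 | BBB0[1]1   read 1 → write 1, move ←, go to s0
s0 | BBB[0]11   read 0 → write 0, move →, go to s1
s1 | BBB0[1]1   read 1 → write 1, move ←, go to s1
s1 | BBB[0]11   read 0 → write 1, move →, go to s0
s0 | BBB1[1]1   read 1 → write 1, move ←, go to s0
s0 | BBB[1]11   read 1 → write 1, move ←, go to s0
s0 | BB[B]111   read B → write 0, move →, go to s0
s0 | BB0[1]11   read 1 → write 1, move ←, go to s0
s0 | BB[0]111   read 0 → write 0, move →, go to s1
s1 | BB0[1]11   read 1 → write 1, move ←, go to s1
s1 | BB[0]111   read 0 → write 1, move →, go to s0
s0 | BB1[1]11   read 1 → write 1, move ←, go to s0
s0 | BB[1]111   read 1 → write 1, move ←, go to s0
s0 | B[B]1111   read B → write 0, move →, go to s0
s0 | B0[1]111   read 1 → write 1, move ←, go to s0
s0 | B[0]1111   read 0 → write 0, move →, go to s1
s1 | B0[1]111   read 1 → write 1, move ←, go to s1
s1 | B[0]1111   read 0 → write 1, move →, go to s0
s0 | B1[1]111   read 1 → write 1, move ←, go to s0
s0 | B[1]1111   read 1 → write 1, move ←, go to s0
s0 | [B]11111   read B → write 0, move →, go to s0
s0 | 0[1]1111   read 1 → write 1, move ←, go to s0
s0 | [0]11111   read 0 → write 0, move →, go to s1
s1 | 0[1]1111   read 1 → write 1, move ←, go to s1
s1 | [0]11111   read 0 → write 1, move →, go to s0
s0 | 1[1]1111   read 1 → write 1, move ←, go to s0
s0 | [1]11111
After 32 steps: state s0, head at -4, tape 111111.

state s0, head at -4, tape 111111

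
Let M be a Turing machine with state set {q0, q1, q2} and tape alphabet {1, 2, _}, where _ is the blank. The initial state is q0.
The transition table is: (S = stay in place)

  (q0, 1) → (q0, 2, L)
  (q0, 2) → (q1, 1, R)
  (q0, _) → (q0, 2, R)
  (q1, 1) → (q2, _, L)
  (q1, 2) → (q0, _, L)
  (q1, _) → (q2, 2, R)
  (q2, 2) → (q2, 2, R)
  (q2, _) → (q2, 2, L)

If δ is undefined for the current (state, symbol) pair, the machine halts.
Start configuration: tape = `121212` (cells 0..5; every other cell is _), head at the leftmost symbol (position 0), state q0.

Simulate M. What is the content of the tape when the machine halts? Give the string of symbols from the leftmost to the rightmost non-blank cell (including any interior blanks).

21221212

q0 | __[1]21212   read 1 → write 2, move L, go to q0
q0 | _[_]221212   read _ → write 2, move R, go to q0
q0 | _2[2]21212   read 2 → write 1, move R, go to q1
q1 | _21[2]1212   read 2 → write _, move L, go to q0
q0 | _2[1]_1212   read 1 → write 2, move L, go to q0
q0 | _[2]2_1212   read 2 → write 1, move R, go to q1
q1 | _1[2]_1212   read 2 → write _, move L, go to q0
q0 | _[1]__1212   read 1 → write 2, move L, go to q0
q0 | [_]2__1212   read _ → write 2, move R, go to q0
q0 | 2[2]__1212   read 2 → write 1, move R, go to q1
q1 | 21[_]_1212   read _ → write 2, move R, go to q2
q2 | 212[_]1212   read _ → write 2, move L, go to q2
q2 | 21[2]21212   read 2 → write 2, move R, go to q2
q2 | 212[2]1212   read 2 → write 2, move R, go to q2
q2 | 2122[1]212
The non-blank tape span at halt is 21221212.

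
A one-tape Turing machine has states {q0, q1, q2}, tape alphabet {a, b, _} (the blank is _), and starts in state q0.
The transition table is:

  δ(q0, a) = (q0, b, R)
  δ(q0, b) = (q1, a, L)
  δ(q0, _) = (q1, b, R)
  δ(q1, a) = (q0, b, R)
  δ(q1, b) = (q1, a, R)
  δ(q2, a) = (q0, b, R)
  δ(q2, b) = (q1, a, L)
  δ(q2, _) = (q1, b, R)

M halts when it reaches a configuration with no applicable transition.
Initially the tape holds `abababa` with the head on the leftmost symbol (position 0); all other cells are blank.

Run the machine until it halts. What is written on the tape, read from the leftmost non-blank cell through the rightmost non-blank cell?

q0 | [a]bababa__   read a → write b, move R, go to q0
q0 | b[b]ababa__   read b → write a, move L, go to q1
q1 | [b]aababa__   read b → write a, move R, go to q1
q1 | a[a]ababa__   read a → write b, move R, go to q0
q0 | ab[a]baba__   read a → write b, move R, go to q0
q0 | abb[b]aba__   read b → write a, move L, go to q1
q1 | ab[b]aaba__   read b → write a, move R, go to q1
q1 | aba[a]aba__   read a → write b, move R, go to q0
q0 | abab[a]ba__   read a → write b, move R, go to q0
q0 | ababb[b]a__   read b → write a, move L, go to q1
q1 | abab[b]aa__   read b → write a, move R, go to q1
q1 | ababa[a]a__   read a → write b, move R, go to q0
q0 | ababab[a]__   read a → write b, move R, go to q0
q0 | abababb[_]_   read _ → write b, move R, go to q1
q1 | abababbb[_]
The non-blank tape span at halt is abababbb.

abababbb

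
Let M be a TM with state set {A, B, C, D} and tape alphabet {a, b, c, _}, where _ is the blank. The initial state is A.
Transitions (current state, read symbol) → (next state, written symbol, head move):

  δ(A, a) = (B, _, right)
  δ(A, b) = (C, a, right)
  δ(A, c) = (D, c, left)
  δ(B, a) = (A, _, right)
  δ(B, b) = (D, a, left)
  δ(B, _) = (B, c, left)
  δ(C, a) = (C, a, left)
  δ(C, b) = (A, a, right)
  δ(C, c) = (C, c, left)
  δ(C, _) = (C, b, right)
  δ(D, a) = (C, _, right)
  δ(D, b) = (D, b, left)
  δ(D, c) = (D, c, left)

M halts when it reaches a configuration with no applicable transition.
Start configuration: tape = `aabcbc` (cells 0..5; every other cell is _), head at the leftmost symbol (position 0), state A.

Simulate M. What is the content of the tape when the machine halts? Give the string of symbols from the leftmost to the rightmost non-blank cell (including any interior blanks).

state=A head=0 tape=[a]abcbc   (A,a)→(B,_,right)
state=B head=1 tape=_[a]bcbc   (B,a)→(A,_,right)
state=A head=2 tape=__[b]cbc   (A,b)→(C,a,right)
state=C head=3 tape=__a[c]bc   (C,c)→(C,c,left)
state=C head=2 tape=__[a]cbc   (C,a)→(C,a,left)
state=C head=1 tape=_[_]acbc   (C,_)→(C,b,right)
state=C head=2 tape=_b[a]cbc   (C,a)→(C,a,left)
state=C head=1 tape=_[b]acbc   (C,b)→(A,a,right)
state=A head=2 tape=_a[a]cbc   (A,a)→(B,_,right)
state=B head=3 tape=_a_[c]bc
The non-blank tape span at halt is a_cbc.

a_cbc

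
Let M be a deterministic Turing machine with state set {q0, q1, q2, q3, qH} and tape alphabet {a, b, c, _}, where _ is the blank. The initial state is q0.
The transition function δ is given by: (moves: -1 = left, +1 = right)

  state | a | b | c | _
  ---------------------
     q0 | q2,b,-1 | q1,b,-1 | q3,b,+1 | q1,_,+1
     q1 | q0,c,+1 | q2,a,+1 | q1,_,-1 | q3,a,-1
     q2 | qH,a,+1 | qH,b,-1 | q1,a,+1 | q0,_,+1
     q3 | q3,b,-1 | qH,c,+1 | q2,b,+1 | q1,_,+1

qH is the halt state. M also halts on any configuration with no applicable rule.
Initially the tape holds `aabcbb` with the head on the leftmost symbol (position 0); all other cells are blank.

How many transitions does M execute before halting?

14

state=q0 head=0 tape=___[a]abcbb   (q0,a)→(q2,b,-1)
state=q2 head=-1 tape=__[_]babcbb   (q2,_)→(q0,_,+1)
state=q0 head=0 tape=___[b]abcbb   (q0,b)→(q1,b,-1)
state=q1 head=-1 tape=__[_]babcbb   (q1,_)→(q3,a,-1)
state=q3 head=-2 tape=_[_]ababcbb   (q3,_)→(q1,_,+1)
state=q1 head=-1 tape=__[a]babcbb   (q1,a)→(q0,c,+1)
state=q0 head=0 tape=__c[b]abcbb   (q0,b)→(q1,b,-1)
state=q1 head=-1 tape=__[c]babcbb   (q1,c)→(q1,_,-1)
state=q1 head=-2 tape=_[_]_babcbb   (q1,_)→(q3,a,-1)
state=q3 head=-3 tape=[_]a_babcbb   (q3,_)→(q1,_,+1)
state=q1 head=-2 tape=_[a]_babcbb   (q1,a)→(q0,c,+1)
state=q0 head=-1 tape=_c[_]babcbb   (q0,_)→(q1,_,+1)
state=q1 head=0 tape=_c_[b]abcbb   (q1,b)→(q2,a,+1)
state=q2 head=1 tape=_c_a[a]bcbb   (q2,a)→(qH,a,+1)
state=qH head=2 tape=_c_aa[b]cbb
M halts after 14 transitions.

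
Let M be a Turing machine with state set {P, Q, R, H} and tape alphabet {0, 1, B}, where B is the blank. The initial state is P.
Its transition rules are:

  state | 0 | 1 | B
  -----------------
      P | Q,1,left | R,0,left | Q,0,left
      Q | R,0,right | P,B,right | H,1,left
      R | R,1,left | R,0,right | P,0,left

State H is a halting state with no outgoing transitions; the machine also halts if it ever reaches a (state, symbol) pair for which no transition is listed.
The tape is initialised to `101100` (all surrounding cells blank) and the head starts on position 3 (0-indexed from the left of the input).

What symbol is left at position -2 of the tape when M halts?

state=P head=3 tape=BBBB101[1]00   (P,1)→(R,0,left)
state=R head=2 tape=BBBB10[1]000   (R,1)→(R,0,right)
state=R head=3 tape=BBBB100[0]00   (R,0)→(R,1,left)
state=R head=2 tape=BBBB10[0]100   (R,0)→(R,1,left)
state=R head=1 tape=BBBB1[0]1100   (R,0)→(R,1,left)
state=R head=0 tape=BBBB[1]11100   (R,1)→(R,0,right)
state=R head=1 tape=BBBB0[1]1100   (R,1)→(R,0,right)
state=R head=2 tape=BBBB00[1]100   (R,1)→(R,0,right)
state=R head=3 tape=BBBB000[1]00   (R,1)→(R,0,right)
state=R head=4 tape=BBBB0000[0]0   (R,0)→(R,1,left)
state=R head=3 tape=BBBB000[0]10   (R,0)→(R,1,left)
state=R head=2 tape=BBBB00[0]110   (R,0)→(R,1,left)
state=R head=1 tape=BBBB0[0]1110   (R,0)→(R,1,left)
state=R head=0 tape=BBBB[0]11110   (R,0)→(R,1,left)
state=R head=-1 tape=BBB[B]111110   (R,B)→(P,0,left)
state=P head=-2 tape=BB[B]0111110   (P,B)→(Q,0,left)
state=Q head=-3 tape=B[B]00111110   (Q,B)→(H,1,left)
state=H head=-4 tape=[B]100111110
Cell -2 holds 0 when M halts.

0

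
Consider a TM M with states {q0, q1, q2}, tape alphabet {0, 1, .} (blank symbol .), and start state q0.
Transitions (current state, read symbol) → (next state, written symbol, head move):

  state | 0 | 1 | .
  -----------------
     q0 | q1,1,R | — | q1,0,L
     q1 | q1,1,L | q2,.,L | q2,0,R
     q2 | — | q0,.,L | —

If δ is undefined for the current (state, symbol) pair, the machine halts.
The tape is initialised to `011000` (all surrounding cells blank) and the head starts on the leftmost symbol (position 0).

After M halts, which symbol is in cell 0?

.

state=q0 head=0 tape=..[0]11000   (q0,0)→(q1,1,R)
state=q1 head=1 tape=..1[1]1000   (q1,1)→(q2,.,L)
state=q2 head=0 tape=..[1].1000   (q2,1)→(q0,.,L)
state=q0 head=-1 tape=.[.]..1000   (q0,.)→(q1,0,L)
state=q1 head=-2 tape=[.]0..1000   (q1,.)→(q2,0,R)
state=q2 head=-1 tape=0[0]..1000
Cell 0 holds . when M halts.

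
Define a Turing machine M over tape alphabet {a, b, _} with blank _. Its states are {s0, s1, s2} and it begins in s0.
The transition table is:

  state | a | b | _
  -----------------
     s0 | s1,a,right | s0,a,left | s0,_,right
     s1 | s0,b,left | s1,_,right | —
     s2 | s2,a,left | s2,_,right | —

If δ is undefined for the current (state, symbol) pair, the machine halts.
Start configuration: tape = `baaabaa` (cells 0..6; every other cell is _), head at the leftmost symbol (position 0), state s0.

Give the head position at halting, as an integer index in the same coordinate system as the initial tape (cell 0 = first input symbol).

state=s0 head=0 tape=_[b]aaabaa_   (s0,b)→(s0,a,left)
state=s0 head=-1 tape=[_]aaaabaa_   (s0,_)→(s0,_,right)
state=s0 head=0 tape=_[a]aaabaa_   (s0,a)→(s1,a,right)
state=s1 head=1 tape=_a[a]aabaa_   (s1,a)→(s0,b,left)
state=s0 head=0 tape=_[a]baabaa_   (s0,a)→(s1,a,right)
state=s1 head=1 tape=_a[b]aabaa_   (s1,b)→(s1,_,right)
state=s1 head=2 tape=_a_[a]abaa_   (s1,a)→(s0,b,left)
state=s0 head=1 tape=_a[_]babaa_   (s0,_)→(s0,_,right)
state=s0 head=2 tape=_a_[b]abaa_   (s0,b)→(s0,a,left)
state=s0 head=1 tape=_a[_]aabaa_   (s0,_)→(s0,_,right)
state=s0 head=2 tape=_a_[a]abaa_   (s0,a)→(s1,a,right)
state=s1 head=3 tape=_a_a[a]baa_   (s1,a)→(s0,b,left)
state=s0 head=2 tape=_a_[a]bbaa_   (s0,a)→(s1,a,right)
state=s1 head=3 tape=_a_a[b]baa_   (s1,b)→(s1,_,right)
state=s1 head=4 tape=_a_a_[b]aa_   (s1,b)→(s1,_,right)
state=s1 head=5 tape=_a_a__[a]a_   (s1,a)→(s0,b,left)
state=s0 head=4 tape=_a_a_[_]ba_   (s0,_)→(s0,_,right)
state=s0 head=5 tape=_a_a__[b]a_   (s0,b)→(s0,a,left)
state=s0 head=4 tape=_a_a_[_]aa_   (s0,_)→(s0,_,right)
state=s0 head=5 tape=_a_a__[a]a_   (s0,a)→(s1,a,right)
state=s1 head=6 tape=_a_a__a[a]_   (s1,a)→(s0,b,left)
state=s0 head=5 tape=_a_a__[a]b_   (s0,a)→(s1,a,right)
state=s1 head=6 tape=_a_a__a[b]_   (s1,b)→(s1,_,right)
state=s1 head=7 tape=_a_a__a_[_]
At halt the head is at cell 7.

7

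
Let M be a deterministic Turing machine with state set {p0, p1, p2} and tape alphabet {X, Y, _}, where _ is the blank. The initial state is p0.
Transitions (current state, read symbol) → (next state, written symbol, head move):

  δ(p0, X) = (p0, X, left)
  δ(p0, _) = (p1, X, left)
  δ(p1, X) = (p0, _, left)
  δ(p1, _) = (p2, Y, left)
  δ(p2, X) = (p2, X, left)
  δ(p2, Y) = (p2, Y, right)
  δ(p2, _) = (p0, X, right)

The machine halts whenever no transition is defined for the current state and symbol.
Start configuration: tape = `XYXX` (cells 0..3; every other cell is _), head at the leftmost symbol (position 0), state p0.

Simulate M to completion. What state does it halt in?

p0 | ___[X]YXX   read X → write X, move left, go to p0
p0 | __[_]XYXX   read _ → write X, move left, go to p1
p1 | _[_]XXYXX   read _ → write Y, move left, go to p2
p2 | [_]YXXYXX   read _ → write X, move right, go to p0
p0 | X[Y]XXYXX
No transition is defined for (p0, Y); M halts in state p0.

p0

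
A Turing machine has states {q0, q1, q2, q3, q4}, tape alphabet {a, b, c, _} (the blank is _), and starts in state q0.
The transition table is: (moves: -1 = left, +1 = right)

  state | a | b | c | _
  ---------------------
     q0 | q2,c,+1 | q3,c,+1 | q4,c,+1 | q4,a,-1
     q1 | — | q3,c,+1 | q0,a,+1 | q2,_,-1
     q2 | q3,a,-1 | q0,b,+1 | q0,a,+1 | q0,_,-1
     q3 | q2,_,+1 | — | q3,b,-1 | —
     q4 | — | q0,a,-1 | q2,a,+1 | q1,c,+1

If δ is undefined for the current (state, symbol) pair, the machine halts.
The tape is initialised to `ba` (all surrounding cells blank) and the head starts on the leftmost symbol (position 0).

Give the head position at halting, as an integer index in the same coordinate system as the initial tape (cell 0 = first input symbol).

state=q0 head=0 tape=[b]a_   (q0,b)→(q3,c,+1)
state=q3 head=1 tape=c[a]_   (q3,a)→(q2,_,+1)
state=q2 head=2 tape=c_[_]   (q2,_)→(q0,_,-1)
state=q0 head=1 tape=c[_]_   (q0,_)→(q4,a,-1)
state=q4 head=0 tape=[c]a_   (q4,c)→(q2,a,+1)
state=q2 head=1 tape=a[a]_   (q2,a)→(q3,a,-1)
state=q3 head=0 tape=[a]a_   (q3,a)→(q2,_,+1)
state=q2 head=1 tape=_[a]_   (q2,a)→(q3,a,-1)
state=q3 head=0 tape=[_]a_
At halt the head is at cell 0.

0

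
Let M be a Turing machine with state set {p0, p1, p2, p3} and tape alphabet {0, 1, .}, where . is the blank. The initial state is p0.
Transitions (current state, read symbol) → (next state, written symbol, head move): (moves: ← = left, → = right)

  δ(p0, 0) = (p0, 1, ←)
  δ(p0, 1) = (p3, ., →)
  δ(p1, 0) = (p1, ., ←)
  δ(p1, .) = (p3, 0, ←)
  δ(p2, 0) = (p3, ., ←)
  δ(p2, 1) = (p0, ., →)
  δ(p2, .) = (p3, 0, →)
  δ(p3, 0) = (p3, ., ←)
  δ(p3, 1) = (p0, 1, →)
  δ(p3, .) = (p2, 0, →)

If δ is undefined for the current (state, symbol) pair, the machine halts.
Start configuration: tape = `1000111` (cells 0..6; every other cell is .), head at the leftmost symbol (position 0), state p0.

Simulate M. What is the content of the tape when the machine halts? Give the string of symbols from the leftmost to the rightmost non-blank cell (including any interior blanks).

p0 | ..[1]000111.   read 1 → write ., move →, go to p3
p3 | ...[0]00111.   read 0 → write ., move ←, go to p3
p3 | ..[.].00111.   read . → write 0, move →, go to p2
p2 | ..0[.]00111.   read . → write 0, move →, go to p3
p3 | ..00[0]0111.   read 0 → write ., move ←, go to p3
p3 | ..0[0].0111.   read 0 → write ., move ←, go to p3
p3 | ..[0]..0111.   read 0 → write ., move ←, go to p3
p3 | .[.]...0111.   read . → write 0, move →, go to p2
p2 | .0[.]..0111.   read . → write 0, move →, go to p3
p3 | .00[.].0111.   read . → write 0, move →, go to p2
p2 | .000[.]0111.   read . → write 0, move →, go to p3
p3 | .0000[0]111.   read 0 → write ., move ←, go to p3
p3 | .000[0].111.   read 0 → write ., move ←, go to p3
p3 | .00[0]..111.   read 0 → write ., move ←, go to p3
p3 | .0[0]...111.   read 0 → write ., move ←, go to p3
p3 | .[0]....111.   read 0 → write ., move ←, go to p3
p3 | [.].....111.   read . → write 0, move →, go to p2
p2 | 0[.]....111.   read . → write 0, move →, go to p3
p3 | 00[.]...111.   read . → write 0, move →, go to p2
p2 | 000[.]..111.   read . → write 0, move →, go to p3
p3 | 0000[.].111.   read . → write 0, move →, go to p2
p2 | 00000[.]111.   read . → write 0, move →, go to p3
p3 | 000000[1]11.   read 1 → write 1, move →, go to p0
p0 | 0000001[1]1.   read 1 → write ., move →, go to p3
p3 | 0000001.[1].   read 1 → write 1, move →, go to p0
p0 | 0000001.1[.]
The non-blank tape span at halt is 0000001.1.

0000001.1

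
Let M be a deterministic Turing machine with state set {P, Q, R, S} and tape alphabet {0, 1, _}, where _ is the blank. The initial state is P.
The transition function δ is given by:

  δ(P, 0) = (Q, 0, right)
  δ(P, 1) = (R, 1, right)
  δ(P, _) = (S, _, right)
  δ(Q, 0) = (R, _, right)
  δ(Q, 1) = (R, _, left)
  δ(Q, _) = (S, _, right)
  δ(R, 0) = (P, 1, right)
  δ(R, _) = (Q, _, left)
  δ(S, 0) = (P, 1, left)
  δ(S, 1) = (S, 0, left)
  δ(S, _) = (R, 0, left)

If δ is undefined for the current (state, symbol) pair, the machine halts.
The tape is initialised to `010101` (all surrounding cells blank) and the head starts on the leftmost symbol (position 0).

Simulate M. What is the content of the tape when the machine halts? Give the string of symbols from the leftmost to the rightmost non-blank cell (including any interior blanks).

P | [0]10101   read 0 → write 0, move right, go to Q
Q | 0[1]0101   read 1 → write _, move left, go to R
R | [0]_0101   read 0 → write 1, move right, go to P
P | 1[_]0101   read _ → write _, move right, go to S
S | 1_[0]101   read 0 → write 1, move left, go to P
P | 1[_]1101   read _ → write _, move right, go to S
S | 1_[1]101   read 1 → write 0, move left, go to S
S | 1[_]0101   read _ → write 0, move left, go to R
R | [1]00101
The non-blank tape span at halt is 100101.

100101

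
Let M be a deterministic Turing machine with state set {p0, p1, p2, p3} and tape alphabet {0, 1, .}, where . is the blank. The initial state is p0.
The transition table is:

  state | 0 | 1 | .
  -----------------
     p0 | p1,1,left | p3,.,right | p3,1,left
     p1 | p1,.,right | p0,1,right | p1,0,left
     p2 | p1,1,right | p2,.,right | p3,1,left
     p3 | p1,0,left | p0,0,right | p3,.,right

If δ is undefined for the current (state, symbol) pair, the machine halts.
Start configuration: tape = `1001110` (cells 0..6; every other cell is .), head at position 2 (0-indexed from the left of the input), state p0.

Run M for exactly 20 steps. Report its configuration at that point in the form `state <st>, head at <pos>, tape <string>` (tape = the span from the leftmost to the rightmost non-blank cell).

state=p0 head=2 tape=10[0]1110.   (p0,0)→(p1,1,left)
state=p1 head=1 tape=1[0]11110.   (p1,0)→(p1,.,right)
state=p1 head=2 tape=1.[1]1110.   (p1,1)→(p0,1,right)
state=p0 head=3 tape=1.1[1]110.   (p0,1)→(p3,.,right)
state=p3 head=4 tape=1.1.[1]10.   (p3,1)→(p0,0,right)
state=p0 head=5 tape=1.1.0[1]0.   (p0,1)→(p3,.,right)
state=p3 head=6 tape=1.1.0.[0].   (p3,0)→(p1,0,left)
state=p1 head=5 tape=1.1.0[.]0.   (p1,.)→(p1,0,left)
state=p1 head=4 tape=1.1.[0]00.   (p1,0)→(p1,.,right)
state=p1 head=5 tape=1.1..[0]0.   (p1,0)→(p1,.,right)
state=p1 head=6 tape=1.1...[0].   (p1,0)→(p1,.,right)
state=p1 head=7 tape=1.1....[.]   (p1,.)→(p1,0,left)
state=p1 head=6 tape=1.1...[.]0   (p1,.)→(p1,0,left)
state=p1 head=5 tape=1.1..[.]00   (p1,.)→(p1,0,left)
state=p1 head=4 tape=1.1.[.]000   (p1,.)→(p1,0,left)
state=p1 head=3 tape=1.1[.]0000   (p1,.)→(p1,0,left)
state=p1 head=2 tape=1.[1]00000   (p1,1)→(p0,1,right)
state=p0 head=3 tape=1.1[0]0000   (p0,0)→(p1,1,left)
state=p1 head=2 tape=1.[1]10000   (p1,1)→(p0,1,right)
state=p0 head=3 tape=1.1[1]0000   (p0,1)→(p3,.,right)
state=p3 head=4 tape=1.1.[0]000
After 20 steps: state p3, head at 4, tape 1.1.0000.

state p3, head at 4, tape 1.1.0000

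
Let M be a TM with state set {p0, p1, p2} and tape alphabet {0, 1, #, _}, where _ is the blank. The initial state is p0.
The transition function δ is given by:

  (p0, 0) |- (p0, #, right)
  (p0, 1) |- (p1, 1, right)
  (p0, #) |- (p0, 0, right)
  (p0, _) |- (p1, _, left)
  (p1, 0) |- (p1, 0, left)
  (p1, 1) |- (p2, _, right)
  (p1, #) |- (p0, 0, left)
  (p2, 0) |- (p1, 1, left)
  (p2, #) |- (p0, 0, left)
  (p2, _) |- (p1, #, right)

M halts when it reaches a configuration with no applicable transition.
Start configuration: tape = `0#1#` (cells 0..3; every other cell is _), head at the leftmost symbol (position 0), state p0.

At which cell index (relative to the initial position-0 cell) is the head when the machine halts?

state=p0 head=0 tape=[0]#1#   (p0,0)→(p0,#,right)
state=p0 head=1 tape=#[#]1#   (p0,#)→(p0,0,right)
state=p0 head=2 tape=#0[1]#   (p0,1)→(p1,1,right)
state=p1 head=3 tape=#01[#]   (p1,#)→(p0,0,left)
state=p0 head=2 tape=#0[1]0   (p0,1)→(p1,1,right)
state=p1 head=3 tape=#01[0]   (p1,0)→(p1,0,left)
state=p1 head=2 tape=#0[1]0   (p1,1)→(p2,_,right)
state=p2 head=3 tape=#0_[0]   (p2,0)→(p1,1,left)
state=p1 head=2 tape=#0[_]1
At halt the head is at cell 2.

2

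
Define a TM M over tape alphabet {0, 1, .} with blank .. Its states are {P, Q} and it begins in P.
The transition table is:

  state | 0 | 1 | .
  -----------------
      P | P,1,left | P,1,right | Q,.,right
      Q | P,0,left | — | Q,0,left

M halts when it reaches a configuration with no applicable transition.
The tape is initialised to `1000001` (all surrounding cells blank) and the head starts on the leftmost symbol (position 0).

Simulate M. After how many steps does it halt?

P | [1]000001..   read 1 → write 1, move right, go to P
P | 1[0]00001..   read 0 → write 1, move left, go to P
P | [1]100001..   read 1 → write 1, move right, go to P
P | 1[1]00001..   read 1 → write 1, move right, go to P
P | 11[0]0001..   read 0 → write 1, move left, go to P
P | 1[1]10001..   read 1 → write 1, move right, go to P
P | 11[1]0001..   read 1 → write 1, move right, go to P
P | 111[0]001..   read 0 → write 1, move left, go to P
P | 11[1]1001..   read 1 → write 1, move right, go to P
P | 111[1]001..   read 1 → write 1, move right, go to P
P | 1111[0]01..   read 0 → write 1, move left, go to P
P | 111[1]101..   read 1 → write 1, move right, go to P
P | 1111[1]01..   read 1 → write 1, move right, go to P
P | 11111[0]1..   read 0 → write 1, move left, go to P
P | 1111[1]11..   read 1 → write 1, move right, go to P
P | 11111[1]1..   read 1 → write 1, move right, go to P
P | 111111[1]..   read 1 → write 1, move right, go to P
P | 1111111[.].   read . → write ., move right, go to Q
Q | 1111111.[.]   read . → write 0, move left, go to Q
Q | 1111111[.]0   read . → write 0, move left, go to Q
Q | 111111[1]00
M halts after 20 transitions.

20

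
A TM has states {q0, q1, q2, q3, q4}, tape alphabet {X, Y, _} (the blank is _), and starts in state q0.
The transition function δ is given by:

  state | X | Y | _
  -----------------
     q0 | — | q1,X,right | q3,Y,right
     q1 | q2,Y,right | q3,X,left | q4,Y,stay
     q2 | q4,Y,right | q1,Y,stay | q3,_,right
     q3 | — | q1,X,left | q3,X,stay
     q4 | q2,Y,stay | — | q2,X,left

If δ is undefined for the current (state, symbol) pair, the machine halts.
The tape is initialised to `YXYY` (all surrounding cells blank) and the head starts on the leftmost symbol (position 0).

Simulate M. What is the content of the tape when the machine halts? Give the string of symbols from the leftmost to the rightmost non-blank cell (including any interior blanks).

q0 | _[Y]XYY   read Y → write X, move right, go to q1
q1 | _X[X]YY   read X → write Y, move right, go to q2
q2 | _XY[Y]Y   read Y → write Y, move stay, go to q1
q1 | _XY[Y]Y   read Y → write X, move left, go to q3
q3 | _X[Y]XY   read Y → write X, move left, go to q1
q1 | _[X]XXY   read X → write Y, move right, go to q2
q2 | _Y[X]XY   read X → write Y, move right, go to q4
q4 | _YY[X]Y   read X → write Y, move stay, go to q2
q2 | _YY[Y]Y   read Y → write Y, move stay, go to q1
q1 | _YY[Y]Y   read Y → write X, move left, go to q3
q3 | _Y[Y]XY   read Y → write X, move left, go to q1
q1 | _[Y]XXY   read Y → write X, move left, go to q3
q3 | [_]XXXY   read _ → write X, move stay, go to q3
q3 | [X]XXXY
The non-blank tape span at halt is XXXXY.

XXXXY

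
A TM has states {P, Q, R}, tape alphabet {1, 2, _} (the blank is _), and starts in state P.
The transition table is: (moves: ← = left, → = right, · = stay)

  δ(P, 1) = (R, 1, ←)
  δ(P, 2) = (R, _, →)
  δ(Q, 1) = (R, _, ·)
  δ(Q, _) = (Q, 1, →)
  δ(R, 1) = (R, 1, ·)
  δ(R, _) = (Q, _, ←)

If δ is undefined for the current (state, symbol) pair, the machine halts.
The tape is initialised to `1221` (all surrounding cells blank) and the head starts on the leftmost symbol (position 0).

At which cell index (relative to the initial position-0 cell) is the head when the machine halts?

P | ___[1]221   read 1 → write 1, move ←, go to R
R | __[_]1221   read _ → write _, move ←, go to Q
Q | _[_]_1221   read _ → write 1, move →, go to Q
Q | _1[_]1221   read _ → write 1, move →, go to Q
Q | _11[1]221   read 1 → write _, move ·, go to R
R | _11[_]221   read _ → write _, move ←, go to Q
Q | _1[1]_221   read 1 → write _, move ·, go to R
R | _1[_]_221   read _ → write _, move ←, go to Q
Q | _[1]__221   read 1 → write _, move ·, go to R
R | _[_]__221   read _ → write _, move ←, go to Q
Q | [_]___221   read _ → write 1, move →, go to Q
Q | 1[_]__221   read _ → write 1, move →, go to Q
Q | 11[_]_221   read _ → write 1, move →, go to Q
Q | 111[_]221   read _ → write 1, move →, go to Q
Q | 1111[2]21
At halt the head is at cell 1.

1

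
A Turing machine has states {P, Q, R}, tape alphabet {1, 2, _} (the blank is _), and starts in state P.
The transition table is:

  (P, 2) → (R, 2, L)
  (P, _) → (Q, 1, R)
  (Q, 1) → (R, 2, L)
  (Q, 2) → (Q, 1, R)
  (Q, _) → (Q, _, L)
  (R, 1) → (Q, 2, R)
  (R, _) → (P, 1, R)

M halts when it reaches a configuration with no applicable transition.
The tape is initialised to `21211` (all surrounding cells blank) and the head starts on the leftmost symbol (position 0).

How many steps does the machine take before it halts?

17

P | _[2]1211_   read 2 → write 2, move L, go to R
R | [_]21211_   read _ → write 1, move R, go to P
P | 1[2]1211_   read 2 → write 2, move L, go to R
R | [1]21211_   read 1 → write 2, move R, go to Q
Q | 2[2]1211_   read 2 → write 1, move R, go to Q
Q | 21[1]211_   read 1 → write 2, move L, go to R
R | 2[1]2211_   read 1 → write 2, move R, go to Q
Q | 22[2]211_   read 2 → write 1, move R, go to Q
Q | 221[2]11_   read 2 → write 1, move R, go to Q
Q | 2211[1]1_   read 1 → write 2, move L, go to R
R | 221[1]21_   read 1 → write 2, move R, go to Q
Q | 2212[2]1_   read 2 → write 1, move R, go to Q
Q | 22121[1]_   read 1 → write 2, move L, go to R
R | 2212[1]2_   read 1 → write 2, move R, go to Q
Q | 22122[2]_   read 2 → write 1, move R, go to Q
Q | 221221[_]   read _ → write _, move L, go to Q
Q | 22122[1]_   read 1 → write 2, move L, go to R
R | 2212[2]2_
M halts after 17 transitions.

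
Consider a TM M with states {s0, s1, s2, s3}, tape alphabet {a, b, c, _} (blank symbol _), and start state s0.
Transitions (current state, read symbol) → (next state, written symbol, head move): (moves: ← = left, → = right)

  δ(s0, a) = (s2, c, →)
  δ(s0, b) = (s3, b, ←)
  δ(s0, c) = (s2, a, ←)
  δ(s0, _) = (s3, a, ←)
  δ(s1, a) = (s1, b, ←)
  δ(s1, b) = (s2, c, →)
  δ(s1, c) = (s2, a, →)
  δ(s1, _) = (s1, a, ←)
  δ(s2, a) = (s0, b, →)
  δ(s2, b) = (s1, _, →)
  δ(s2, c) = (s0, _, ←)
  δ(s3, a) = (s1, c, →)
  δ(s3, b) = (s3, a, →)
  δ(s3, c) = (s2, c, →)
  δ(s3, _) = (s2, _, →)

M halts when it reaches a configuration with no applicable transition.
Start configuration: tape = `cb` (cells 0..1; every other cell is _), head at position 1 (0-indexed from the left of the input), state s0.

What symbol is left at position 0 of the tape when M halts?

state=s0 head=1 tape=c[b]__   (s0,b)→(s3,b,←)
state=s3 head=0 tape=[c]b__   (s3,c)→(s2,c,→)
state=s2 head=1 tape=c[b]__   (s2,b)→(s1,_,→)
state=s1 head=2 tape=c_[_]_   (s1,_)→(s1,a,←)
state=s1 head=1 tape=c[_]a_   (s1,_)→(s1,a,←)
state=s1 head=0 tape=[c]aa_   (s1,c)→(s2,a,→)
state=s2 head=1 tape=a[a]a_   (s2,a)→(s0,b,→)
state=s0 head=2 tape=ab[a]_   (s0,a)→(s2,c,→)
state=s2 head=3 tape=abc[_]
Cell 0 holds a when M halts.

a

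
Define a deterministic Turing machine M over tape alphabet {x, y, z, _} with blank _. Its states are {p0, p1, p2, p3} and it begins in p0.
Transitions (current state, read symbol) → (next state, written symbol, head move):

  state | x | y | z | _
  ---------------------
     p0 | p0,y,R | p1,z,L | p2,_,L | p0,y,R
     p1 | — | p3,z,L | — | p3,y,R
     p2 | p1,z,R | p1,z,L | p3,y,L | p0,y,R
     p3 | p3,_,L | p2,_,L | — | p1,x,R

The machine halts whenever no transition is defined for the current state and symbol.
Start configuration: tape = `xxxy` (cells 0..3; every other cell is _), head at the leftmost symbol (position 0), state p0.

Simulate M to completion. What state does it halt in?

p0 | _[x]xxy   read x → write y, move R, go to p0
p0 | _y[x]xy   read x → write y, move R, go to p0
p0 | _yy[x]y   read x → write y, move R, go to p0
p0 | _yyy[y]   read y → write z, move L, go to p1
p1 | _yy[y]z   read y → write z, move L, go to p3
p3 | _y[y]zz   read y → write _, move L, go to p2
p2 | _[y]_zz   read y → write z, move L, go to p1
p1 | [_]z_zz   read _ → write y, move R, go to p3
p3 | y[z]_zz
No transition is defined for (p3, z); M halts in state p3.

p3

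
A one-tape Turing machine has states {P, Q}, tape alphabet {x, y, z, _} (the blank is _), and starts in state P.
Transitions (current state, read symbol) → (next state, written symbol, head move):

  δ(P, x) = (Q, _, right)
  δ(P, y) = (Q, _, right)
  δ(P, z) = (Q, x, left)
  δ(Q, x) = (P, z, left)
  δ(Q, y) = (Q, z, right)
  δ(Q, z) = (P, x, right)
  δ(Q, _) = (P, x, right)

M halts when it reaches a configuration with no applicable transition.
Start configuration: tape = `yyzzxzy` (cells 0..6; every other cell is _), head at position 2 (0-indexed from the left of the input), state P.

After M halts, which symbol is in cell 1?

state=P head=2 tape=_yy[z]zxzy   (P,z)→(Q,x,left)
state=Q head=1 tape=_y[y]xzxzy   (Q,y)→(Q,z,right)
state=Q head=2 tape=_yz[x]zxzy   (Q,x)→(P,z,left)
state=P head=1 tape=_y[z]zzxzy   (P,z)→(Q,x,left)
state=Q head=0 tape=_[y]xzzxzy   (Q,y)→(Q,z,right)
state=Q head=1 tape=_z[x]zzxzy   (Q,x)→(P,z,left)
state=P head=0 tape=_[z]zzzxzy   (P,z)→(Q,x,left)
state=Q head=-1 tape=[_]xzzzxzy   (Q,_)→(P,x,right)
state=P head=0 tape=x[x]zzzxzy   (P,x)→(Q,_,right)
state=Q head=1 tape=x_[z]zzxzy   (Q,z)→(P,x,right)
state=P head=2 tape=x_x[z]zxzy   (P,z)→(Q,x,left)
state=Q head=1 tape=x_[x]xzxzy   (Q,x)→(P,z,left)
state=P head=0 tape=x[_]zxzxzy
Cell 1 holds z when M halts.

z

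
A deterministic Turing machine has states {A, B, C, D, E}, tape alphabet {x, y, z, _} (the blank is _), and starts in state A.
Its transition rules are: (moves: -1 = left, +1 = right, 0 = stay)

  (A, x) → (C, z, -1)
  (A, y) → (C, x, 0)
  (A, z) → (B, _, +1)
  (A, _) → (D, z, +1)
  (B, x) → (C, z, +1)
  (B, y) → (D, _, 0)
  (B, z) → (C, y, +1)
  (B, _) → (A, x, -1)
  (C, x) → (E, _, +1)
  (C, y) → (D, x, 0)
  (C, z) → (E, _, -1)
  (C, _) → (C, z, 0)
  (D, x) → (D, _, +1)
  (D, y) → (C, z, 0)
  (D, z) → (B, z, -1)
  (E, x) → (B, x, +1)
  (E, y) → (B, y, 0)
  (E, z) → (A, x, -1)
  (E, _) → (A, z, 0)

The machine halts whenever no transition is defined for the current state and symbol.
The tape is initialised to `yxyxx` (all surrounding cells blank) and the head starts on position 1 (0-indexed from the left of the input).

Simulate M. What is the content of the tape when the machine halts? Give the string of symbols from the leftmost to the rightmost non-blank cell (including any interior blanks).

A | _y[x]yxx   read x → write z, move -1, go to C
C | _[y]zyxx   read y → write x, move 0, go to D
D | _[x]zyxx   read x → write _, move +1, go to D
D | __[z]yxx   read z → write z, move -1, go to B
B | _[_]zyxx   read _ → write x, move -1, go to A
A | [_]xzyxx   read _ → write z, move +1, go to D
D | z[x]zyxx   read x → write _, move +1, go to D
D | z_[z]yxx   read z → write z, move -1, go to B
B | z[_]zyxx   read _ → write x, move -1, go to A
A | [z]xzyxx   read z → write _, move +1, go to B
B | _[x]zyxx   read x → write z, move +1, go to C
C | _z[z]yxx   read z → write _, move -1, go to E
E | _[z]_yxx   read z → write x, move -1, go to A
A | [_]x_yxx   read _ → write z, move +1, go to D
D | z[x]_yxx   read x → write _, move +1, go to D
D | z_[_]yxx
The non-blank tape span at halt is z__yxx.

z__yxx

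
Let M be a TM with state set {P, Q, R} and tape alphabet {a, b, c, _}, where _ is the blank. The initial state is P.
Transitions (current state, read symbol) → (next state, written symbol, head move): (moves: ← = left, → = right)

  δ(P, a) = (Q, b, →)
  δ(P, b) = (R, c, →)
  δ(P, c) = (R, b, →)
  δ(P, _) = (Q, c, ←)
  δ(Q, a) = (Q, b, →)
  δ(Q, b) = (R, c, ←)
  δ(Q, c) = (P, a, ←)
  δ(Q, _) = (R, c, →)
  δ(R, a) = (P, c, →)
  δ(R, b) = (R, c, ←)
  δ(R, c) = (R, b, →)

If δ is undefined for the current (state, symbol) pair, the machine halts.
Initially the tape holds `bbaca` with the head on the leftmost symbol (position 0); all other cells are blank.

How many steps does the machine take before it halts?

P | [b]baca__   read b → write c, move →, go to R
R | c[b]aca__   read b → write c, move ←, go to R
R | [c]caca__   read c → write b, move →, go to R
R | b[c]aca__   read c → write b, move →, go to R
R | bb[a]ca__   read a → write c, move →, go to P
P | bbc[c]a__   read c → write b, move →, go to R
R | bbcb[a]__   read a → write c, move →, go to P
P | bbcbc[_]_   read _ → write c, move ←, go to Q
Q | bbcb[c]c_   read c → write a, move ←, go to P
P | bbc[b]ac_   read b → write c, move →, go to R
R | bbcc[a]c_   read a → write c, move →, go to P
P | bbccc[c]_   read c → write b, move →, go to R
R | bbcccb[_]
M halts after 12 transitions.

12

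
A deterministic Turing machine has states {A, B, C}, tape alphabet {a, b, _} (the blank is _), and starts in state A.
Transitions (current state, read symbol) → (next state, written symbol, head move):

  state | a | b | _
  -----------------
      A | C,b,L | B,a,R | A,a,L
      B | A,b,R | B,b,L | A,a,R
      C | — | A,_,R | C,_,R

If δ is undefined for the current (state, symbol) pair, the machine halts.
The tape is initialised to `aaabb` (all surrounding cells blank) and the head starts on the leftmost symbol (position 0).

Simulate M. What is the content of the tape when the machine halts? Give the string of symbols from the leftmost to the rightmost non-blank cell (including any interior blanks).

baba

A | _[a]aabb__   read a → write b, move L, go to C
C | [_]baabb__   read _ → write _, move R, go to C
C | _[b]aabb__   read b → write _, move R, go to A
A | __[a]abb__   read a → write b, move L, go to C
C | _[_]babb__   read _ → write _, move R, go to C
C | __[b]abb__   read b → write _, move R, go to A
A | ___[a]bb__   read a → write b, move L, go to C
C | __[_]bbb__   read _ → write _, move R, go to C
C | ___[b]bb__   read b → write _, move R, go to A
A | ____[b]b__   read b → write a, move R, go to B
B | ____a[b]__   read b → write b, move L, go to B
B | ____[a]b__   read a → write b, move R, go to A
A | ____b[b]__   read b → write a, move R, go to B
B | ____ba[_]_   read _ → write a, move R, go to A
A | ____baa[_]   read _ → write a, move L, go to A
A | ____ba[a]a   read a → write b, move L, go to C
C | ____b[a]ba
The non-blank tape span at halt is baba.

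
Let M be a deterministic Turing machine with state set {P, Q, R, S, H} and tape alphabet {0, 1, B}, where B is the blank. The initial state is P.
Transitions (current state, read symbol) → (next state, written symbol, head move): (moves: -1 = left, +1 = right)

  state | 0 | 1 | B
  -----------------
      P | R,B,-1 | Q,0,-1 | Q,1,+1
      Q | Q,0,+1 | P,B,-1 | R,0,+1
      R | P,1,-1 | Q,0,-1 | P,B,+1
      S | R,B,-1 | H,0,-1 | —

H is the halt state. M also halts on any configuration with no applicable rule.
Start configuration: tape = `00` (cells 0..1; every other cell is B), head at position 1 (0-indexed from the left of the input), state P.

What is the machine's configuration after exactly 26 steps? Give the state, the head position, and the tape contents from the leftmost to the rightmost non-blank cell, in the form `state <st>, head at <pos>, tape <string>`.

state=P head=1 tape=BBBBB0[0]   (P,0)→(R,B,-1)
state=R head=0 tape=BBBBB[0]B   (R,0)→(P,1,-1)
state=P head=-1 tape=BBBB[B]1B   (P,B)→(Q,1,+1)
state=Q head=0 tape=BBBB1[1]B   (Q,1)→(P,B,-1)
state=P head=-1 tape=BBBB[1]BB   (P,1)→(Q,0,-1)
state=Q head=-2 tape=BBB[B]0BB   (Q,B)→(R,0,+1)
state=R head=-1 tape=BBB0[0]BB   (R,0)→(P,1,-1)
state=P head=-2 tape=BBB[0]1BB   (P,0)→(R,B,-1)
state=R head=-3 tape=BB[B]B1BB   (R,B)→(P,B,+1)
state=P head=-2 tape=BBB[B]1BB   (P,B)→(Q,1,+1)
state=Q head=-1 tape=BBB1[1]BB   (Q,1)→(P,B,-1)
state=P head=-2 tape=BBB[1]BBB   (P,1)→(Q,0,-1)
state=Q head=-3 tape=BB[B]0BBB   (Q,B)→(R,0,+1)
state=R head=-2 tape=BB0[0]BBB   (R,0)→(P,1,-1)
state=P head=-3 tape=BB[0]1BBB   (P,0)→(R,B,-1)
state=R head=-4 tape=B[B]B1BBB   (R,B)→(P,B,+1)
state=P head=-3 tape=BB[B]1BBB   (P,B)→(Q,1,+1)
state=Q head=-2 tape=BB1[1]BBB   (Q,1)→(P,B,-1)
state=P head=-3 tape=BB[1]BBBB   (P,1)→(Q,0,-1)
state=Q head=-4 tape=B[B]0BBBB   (Q,B)→(R,0,+1)
state=R head=-3 tape=B0[0]BBBB   (R,0)→(P,1,-1)
state=P head=-4 tape=B[0]1BBBB   (P,0)→(R,B,-1)
state=R head=-5 tape=[B]B1BBBB   (R,B)→(P,B,+1)
state=P head=-4 tape=B[B]1BBBB   (P,B)→(Q,1,+1)
state=Q head=-3 tape=B1[1]BBBB   (Q,1)→(P,B,-1)
state=P head=-4 tape=B[1]BBBBB   (P,1)→(Q,0,-1)
state=Q head=-5 tape=[B]0BBBBB
After 26 steps: state Q, head at -5, tape 0.

state Q, head at -5, tape 0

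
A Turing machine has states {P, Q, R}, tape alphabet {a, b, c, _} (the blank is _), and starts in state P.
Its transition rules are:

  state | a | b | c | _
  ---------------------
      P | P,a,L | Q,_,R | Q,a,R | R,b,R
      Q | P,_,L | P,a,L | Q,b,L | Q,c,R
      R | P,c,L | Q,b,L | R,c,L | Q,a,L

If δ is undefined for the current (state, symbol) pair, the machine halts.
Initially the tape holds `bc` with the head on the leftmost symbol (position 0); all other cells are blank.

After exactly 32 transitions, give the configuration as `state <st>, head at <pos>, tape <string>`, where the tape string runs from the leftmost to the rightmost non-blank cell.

state Q, head at -2, tape aa

state=P head=0 tape=___[b]c   (P,b)→(Q,_,R)
state=Q head=1 tape=____[c]   (Q,c)→(Q,b,L)
state=Q head=0 tape=___[_]b   (Q,_)→(Q,c,R)
state=Q head=1 tape=___c[b]   (Q,b)→(P,a,L)
state=P head=0 tape=___[c]a   (P,c)→(Q,a,R)
state=Q head=1 tape=___a[a]   (Q,a)→(P,_,L)
state=P head=0 tape=___[a]_   (P,a)→(P,a,L)
state=P head=-1 tape=__[_]a_   (P,_)→(R,b,R)
state=R head=0 tape=__b[a]_   (R,a)→(P,c,L)
state=P head=-1 tape=__[b]c_   (P,b)→(Q,_,R)
state=Q head=0 tape=___[c]_   (Q,c)→(Q,b,L)
state=Q head=-1 tape=__[_]b_   (Q,_)→(Q,c,R)
state=Q head=0 tape=__c[b]_   (Q,b)→(P,a,L)
state=P head=-1 tape=__[c]a_   (P,c)→(Q,a,R)
state=Q head=0 tape=__a[a]_   (Q,a)→(P,_,L)
state=P head=-1 tape=__[a]__   (P,a)→(P,a,L)
state=P head=-2 tape=_[_]a__   (P,_)→(R,b,R)
state=R head=-1 tape=_b[a]__   (R,a)→(P,c,L)
state=P head=-2 tape=_[b]c__   (P,b)→(Q,_,R)
state=Q head=-1 tape=__[c]__   (Q,c)→(Q,b,L)
state=Q head=-2 tape=_[_]b__   (Q,_)→(Q,c,R)
state=Q head=-1 tape=_c[b]__   (Q,b)→(P,a,L)
state=P head=-2 tape=_[c]a__   (P,c)→(Q,a,R)
state=Q head=-1 tape=_a[a]__   (Q,a)→(P,_,L)
state=P head=-2 tape=_[a]___   (P,a)→(P,a,L)
state=P head=-3 tape=[_]a___   (P,_)→(R,b,R)
state=R head=-2 tape=b[a]___   (R,a)→(P,c,L)
state=P head=-3 tape=[b]c___   (P,b)→(Q,_,R)
state=Q head=-2 tape=_[c]___   (Q,c)→(Q,b,L)
state=Q head=-3 tape=[_]b___   (Q,_)→(Q,c,R)
state=Q head=-2 tape=c[b]___   (Q,b)→(P,a,L)
state=P head=-3 tape=[c]a___   (P,c)→(Q,a,R)
state=Q head=-2 tape=a[a]___
After 32 steps: state Q, head at -2, tape aa.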